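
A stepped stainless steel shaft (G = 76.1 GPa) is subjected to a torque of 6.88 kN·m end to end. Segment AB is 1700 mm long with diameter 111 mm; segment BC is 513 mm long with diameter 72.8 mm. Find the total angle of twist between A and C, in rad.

J_AB = π(0.111)⁴/32 = 1.49×10^-5 m⁴; J_BC = π(0.0728)⁴/32 = 2.76×10^-6 m⁴.
θ = (T/G)·Σ L_i/J_i = (6880/76.1×10⁹)·(1.70/1.49×10^-5 + 0.513/2.76×10^-6) = 0.02713 rad.

0.0271 rad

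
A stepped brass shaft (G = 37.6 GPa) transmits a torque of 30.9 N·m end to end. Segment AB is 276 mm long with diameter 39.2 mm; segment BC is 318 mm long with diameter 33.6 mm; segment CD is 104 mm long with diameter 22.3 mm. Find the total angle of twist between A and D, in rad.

J_AB = π(0.0392)⁴/32 = 2.32×10^-7 m⁴; J_BC = π(0.0336)⁴/32 = 1.25×10^-7 m⁴; J_CD = π(0.0223)⁴/32 = 2.43×10^-8 m⁴.
θ = (T/G)·Σ L_i/J_i = (30.90/37.6×10⁹)·(0.276/2.32×10^-7 + 0.318/1.25×10^-7 + 0.104/2.43×10^-8) = 6.587×10^-3 rad.

0.00659 rad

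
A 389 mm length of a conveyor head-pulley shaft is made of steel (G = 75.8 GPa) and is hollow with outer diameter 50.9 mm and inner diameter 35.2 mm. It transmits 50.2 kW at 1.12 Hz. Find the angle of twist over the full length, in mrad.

ω = 2π·1.12 = 7.037 rad/s, so T = P/ω = 50.2×10³ / 7.037 = 7134 N·m.
J = π(d_o⁴ − d_i⁴)/32 = π(0.0509⁴ − 0.0352⁴)/32 = 5.083×10^-7 m⁴.
θ = T·L/(G·J) = 7134 × 0.389 / (75.8×10⁹ × 5.083×10^-7) = 0.07203 rad.

72.0 mrad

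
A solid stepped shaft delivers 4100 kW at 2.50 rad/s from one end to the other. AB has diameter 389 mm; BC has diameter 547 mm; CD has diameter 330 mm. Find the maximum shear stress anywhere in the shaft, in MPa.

ω = 2.50 rad/s, so T = P/ω = 4100×10³ / 2.500 = 1.640e6 N·m.
Under the same torque, τ_max = 16T/(πd³) is largest where d is smallest — segment CD (d = 330 mm).
τ_max = 16·1.640e6/(π·(0.330)³) = 2.324×10^8 Pa.

232 MPa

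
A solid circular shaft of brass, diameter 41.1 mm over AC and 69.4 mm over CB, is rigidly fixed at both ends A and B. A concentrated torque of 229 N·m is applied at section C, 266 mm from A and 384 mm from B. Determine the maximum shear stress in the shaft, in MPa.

2.96 MPa

Compatibility: T_A·a/J_AC = T_B·b/J_CB with T_A + T_B = T₀.
J_AC = 2.80×10^-7 m⁴, J_CB = 2.28×10^-6 m⁴, so T_A = T₀·(J_AC/a)/((J_AC/a)+(J_CB/b)) = 34.53 N·m, T_B = 194.5 N·m.
τ in each portion: τ_AC = 2.53×10^6 Pa, τ_CB = 2.96×10^6 Pa; maximum is in CB.
τ_max = T_CB·r/J = 194.5·0.0347/2.28×10^-6 = 2.963×10^6 Pa.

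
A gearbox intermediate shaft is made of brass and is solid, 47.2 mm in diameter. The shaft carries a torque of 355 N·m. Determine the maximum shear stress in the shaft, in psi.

2490 psi

J = πd⁴/32 = π(0.0472)⁴/32 = 4.873×10^-7 m⁴.
τ_max = T·r/J = 355.0 × 0.0236 / 4.873×10^-7 = 1.719×10^7 Pa.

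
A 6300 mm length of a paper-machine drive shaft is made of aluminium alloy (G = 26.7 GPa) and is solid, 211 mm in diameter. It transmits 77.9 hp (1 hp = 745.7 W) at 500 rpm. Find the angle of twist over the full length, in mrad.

ω = 2π·500/60 = 52.36 rad/s, so T = P/ω = 77.9×745.7 / 52.36 = 1109 N·m.
J = πd⁴/32 = π(0.211)⁴/32 = 1.946×10^-4 m⁴.
θ = T·L/(G·J) = 1109 × 6.30 / (26.7×10⁹ × 1.946×10^-4) = 1.345×10^-3 rad.

1.35 mrad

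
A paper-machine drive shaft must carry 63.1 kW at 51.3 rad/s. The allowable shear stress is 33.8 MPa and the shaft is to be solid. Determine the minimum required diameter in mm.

57.0 mm

ω = 51.3 rad/s, so T = P/ω = 63.1×10³ / 51.30 = 1230 N·m.
For a solid shaft τ_max = 16T/(πd³), so d = (16T/(π τ_allow))^(1/3) = (16·1230/(π·3.38×10^7))^(1/3) = 0.05701 m.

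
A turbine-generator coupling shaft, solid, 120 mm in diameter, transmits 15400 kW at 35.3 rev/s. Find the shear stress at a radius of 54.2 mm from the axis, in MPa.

185 MPa

ω = 2π·35.3 = 221.8 rad/s, so T = P/ω = 15400×10³ / 221.8 = 69430 N·m.
J = πd⁴/32 = π(0.120)⁴/32 = 2.036×10^-5 m⁴.
Shear stress varies linearly with radius: τ = T·r/J = 69430 × 0.0542 / 2.036×10^-5 = 1.849×10^8 Pa.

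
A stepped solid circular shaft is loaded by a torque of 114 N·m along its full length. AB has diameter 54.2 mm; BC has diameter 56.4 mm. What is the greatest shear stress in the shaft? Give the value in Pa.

3.65e6 Pa

Under the same torque, τ_max = 16T/(πd³) is largest where d is smallest — segment AB (d = 54.2 mm).
τ_max = 16·114.0/(π·(0.0542)³) = 3.647×10^6 Pa.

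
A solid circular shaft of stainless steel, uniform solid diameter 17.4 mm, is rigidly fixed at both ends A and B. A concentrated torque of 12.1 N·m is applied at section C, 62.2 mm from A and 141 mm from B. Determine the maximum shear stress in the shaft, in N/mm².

8.12 N/mm²

With uniform GJ and both ends fixed, compatibility θ_AC = θ_CB gives T_A·a = T_B·b, together with T_A + T_B = T₀.
T_A = T₀·b/(a+b) = 12.10·141/203.2 = 8.396 N·m; T_B = 3.704 N·m.
τ in each portion: τ_AC = 8.12×10^6 Pa, τ_CB = 3.58×10^6 Pa; maximum is in AC.
τ_max = T_AC·r/J = 8.396·0.00870/9.00×10^-9 = 8.117×10^6 Pa.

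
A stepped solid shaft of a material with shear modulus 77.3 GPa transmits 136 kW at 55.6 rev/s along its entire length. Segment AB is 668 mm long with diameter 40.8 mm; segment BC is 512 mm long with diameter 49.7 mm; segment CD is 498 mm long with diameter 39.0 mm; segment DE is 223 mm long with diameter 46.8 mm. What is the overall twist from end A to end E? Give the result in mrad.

30.1 mrad

ω = 2π·55.6 = 349.3 rad/s, so T = P/ω = 136×10³ / 349.3 = 389.3 N·m.
J_AB = π(0.0408)⁴/32 = 2.72×10^-7 m⁴; J_BC = π(0.0497)⁴/32 = 5.99×10^-7 m⁴; J_CD = π(0.0390)⁴/32 = 2.27×10^-7 m⁴; J_DE = π(0.0468)⁴/32 = 4.71×10^-7 m⁴.
θ = (T/G)·Σ L_i/J_i = (389.3/77.3×10⁹)·(0.668/2.72×10^-7 + 0.512/5.99×10^-7 + 0.498/2.27×10^-7 + 0.223/4.71×10^-7) = 0.03010 rad.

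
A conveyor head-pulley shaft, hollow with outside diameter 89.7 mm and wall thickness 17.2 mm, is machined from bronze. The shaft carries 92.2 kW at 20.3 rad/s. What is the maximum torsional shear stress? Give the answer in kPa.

37500 kPa

ω = 20.3 rad/s, so T = P/ω = 92.2×10³ / 20.30 = 4542 N·m.
J = π(d_o⁴ − d_i⁴)/32 = π(0.0897⁴ − 0.0553⁴)/32 = 5.438×10^-6 m⁴.
τ_max = T·r/J = 4542 × 0.0449 / 5.438×10^-6 = 3.746×10^7 Pa.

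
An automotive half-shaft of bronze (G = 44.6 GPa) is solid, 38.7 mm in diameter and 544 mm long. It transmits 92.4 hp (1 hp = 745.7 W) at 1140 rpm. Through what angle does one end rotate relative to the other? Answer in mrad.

32.0 mrad

ω = 2π·1140/60 = 119.4 rad/s, so T = P/ω = 92.4×745.7 / 119.4 = 577.2 N·m.
J = πd⁴/32 = π(0.0387)⁴/32 = 2.202×10^-7 m⁴.
θ = T·L/(G·J) = 577.2 × 0.544 / (44.6×10⁹ × 2.202×10^-7) = 0.03197 rad.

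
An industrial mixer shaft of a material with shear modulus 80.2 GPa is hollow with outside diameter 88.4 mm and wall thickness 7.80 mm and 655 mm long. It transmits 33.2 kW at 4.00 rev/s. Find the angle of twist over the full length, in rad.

0.00333 rad

ω = 2π·4.00 = 25.13 rad/s, so T = P/ω = 33.2×10³ / 25.13 = 1321 N·m.
J = π(d_o⁴ − d_i⁴)/32 = π(0.0884⁴ − 0.0728⁴)/32 = 3.238×10^-6 m⁴.
θ = T·L/(G·J) = 1321 × 0.655 / (80.2×10⁹ × 3.238×10^-6) = 3.332×10^-3 rad.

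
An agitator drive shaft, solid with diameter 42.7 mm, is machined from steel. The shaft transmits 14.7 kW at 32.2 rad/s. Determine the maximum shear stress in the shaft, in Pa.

2.99e7 Pa

ω = 32.2 rad/s, so T = P/ω = 14.7×10³ / 32.20 = 456.5 N·m.
J = πd⁴/32 = π(0.0427)⁴/32 = 3.264×10^-7 m⁴.
τ_max = T·r/J = 456.5 × 0.0214 / 3.264×10^-7 = 2.986×10^7 Pa.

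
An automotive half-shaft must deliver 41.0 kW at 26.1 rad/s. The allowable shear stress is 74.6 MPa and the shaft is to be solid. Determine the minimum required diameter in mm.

ω = 26.1 rad/s, so T = P/ω = 41.0×10³ / 26.10 = 1571 N·m.
For a solid shaft τ_max = 16T/(πd³), so d = (16T/(π τ_allow))^(1/3) = (16·1571/(π·7.46×10^7))^(1/3) = 0.04751 m.

47.5 mm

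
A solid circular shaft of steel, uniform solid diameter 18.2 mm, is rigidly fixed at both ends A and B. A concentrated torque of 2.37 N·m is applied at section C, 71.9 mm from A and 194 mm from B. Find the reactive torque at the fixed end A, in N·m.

With uniform GJ and both ends fixed, compatibility θ_AC = θ_CB gives T_A·a = T_B·b, together with T_A + T_B = T₀.
T_A = T₀·b/(a+b) = 2.370·194/265.9 = 1.729 N·m; T_B = 0.6409 N·m.

1.73 N·m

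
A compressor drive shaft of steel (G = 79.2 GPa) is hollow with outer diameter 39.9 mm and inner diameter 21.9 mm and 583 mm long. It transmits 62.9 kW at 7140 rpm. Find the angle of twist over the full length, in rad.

0.00274 rad

ω = 2π·7140/60 = 747.7 rad/s, so T = P/ω = 62.9×10³ / 747.7 = 84.12 N·m.
J = π(d_o⁴ − d_i⁴)/32 = π(0.0399⁴ − 0.0219⁴)/32 = 2.262×10^-7 m⁴.
θ = T·L/(G·J) = 84.12 × 0.583 / (79.2×10⁹ × 2.262×10^-7) = 2.737×10^-3 rad.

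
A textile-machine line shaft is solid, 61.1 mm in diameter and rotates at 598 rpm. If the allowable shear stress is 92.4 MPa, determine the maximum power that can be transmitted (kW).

J = πd⁴/32 = π(0.0611)⁴/32 = 1.368×10^-6 m⁴.
T_max = τ_allow·J/r = 9.24×10^7 × 1.368×10^-6 / 0.0306 = 4138 N·m.
ω = 2π·598/60 = 62.62 rad/s, so P_max = T_max·ω = 2.592×10^5 W.

259 kW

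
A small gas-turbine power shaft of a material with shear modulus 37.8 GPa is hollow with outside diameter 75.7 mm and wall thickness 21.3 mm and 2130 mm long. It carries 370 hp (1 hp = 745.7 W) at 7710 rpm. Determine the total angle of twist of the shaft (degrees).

0.355°

ω = 2π·7710/60 = 807.4 rad/s, so T = P/ω = 370×745.7 / 807.4 = 341.7 N·m.
J = π(d_o⁴ − d_i⁴)/32 = π(0.0757⁴ − 0.0331⁴)/32 = 3.106×10^-6 m⁴.
θ = T·L/(G·J) = 341.7 × 2.13 / (37.8×10⁹ × 3.106×10^-6) = 6.200×10^-3 rad.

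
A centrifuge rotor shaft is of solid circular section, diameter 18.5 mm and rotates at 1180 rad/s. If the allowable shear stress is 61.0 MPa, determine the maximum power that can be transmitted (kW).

89.5 kW

J = πd⁴/32 = π(0.0185)⁴/32 = 1.150×10^-8 m⁴.
T_max = τ_allow·J/r = 6.10×10^7 × 1.150×10^-8 / 0.00925 = 75.84 N·m.
ω = 1180 rad/s, so P_max = T_max·ω = 8.949×10^4 W.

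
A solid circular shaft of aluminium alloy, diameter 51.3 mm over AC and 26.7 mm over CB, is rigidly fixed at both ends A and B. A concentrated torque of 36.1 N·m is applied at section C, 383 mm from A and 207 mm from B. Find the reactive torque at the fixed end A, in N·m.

31.8 N·m

Compatibility: T_A·a/J_AC = T_B·b/J_CB with T_A + T_B = T₀.
J_AC = 6.80×10^-7 m⁴, J_CB = 4.99×10^-8 m⁴, so T_A = T₀·(J_AC/a)/((J_AC/a)+(J_CB/b)) = 31.78 N·m, T_B = 4.315 N·m.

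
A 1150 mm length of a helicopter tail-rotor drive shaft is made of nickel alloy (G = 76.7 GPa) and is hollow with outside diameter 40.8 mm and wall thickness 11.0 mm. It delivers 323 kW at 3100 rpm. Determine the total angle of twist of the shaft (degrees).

3.29°

ω = 2π·3100/60 = 324.6 rad/s, so T = P/ω = 323×10³ / 324.6 = 995.0 N·m.
J = π(d_o⁴ − d_i⁴)/32 = π(0.0408⁴ − 0.0188⁴)/32 = 2.598×10^-7 m⁴.
θ = T·L/(G·J) = 995.0 × 1.15 / (76.7×10⁹ × 2.598×10^-7) = 0.05743 rad.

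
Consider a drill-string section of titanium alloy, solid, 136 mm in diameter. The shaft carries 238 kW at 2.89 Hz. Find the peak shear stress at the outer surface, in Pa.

2.65e7 Pa

ω = 2π·2.89 = 18.16 rad/s, so T = P/ω = 238×10³ / 18.16 = 13110 N·m.
J = πd⁴/32 = π(0.136)⁴/32 = 3.359×10^-5 m⁴.
τ_max = T·r/J = 13110 × 0.0680 / 3.359×10^-5 = 2.654×10^7 Pa.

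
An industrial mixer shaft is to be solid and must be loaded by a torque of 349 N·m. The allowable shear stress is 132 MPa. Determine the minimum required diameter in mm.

23.8 mm

For a solid shaft τ_max = 16T/(πd³), so d = (16T/(π τ_allow))^(1/3) = (16·349.0/(π·1.32×10^8))^(1/3) = 0.02379 m.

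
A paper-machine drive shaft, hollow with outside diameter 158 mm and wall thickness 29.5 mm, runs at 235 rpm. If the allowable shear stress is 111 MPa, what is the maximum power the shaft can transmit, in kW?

1790 kW

J = π(d_o⁴ − d_i⁴)/32 = π(0.158⁴ − 0.0990⁴)/32 = 5.175×10^-5 m⁴.
T_max = τ_allow·J/r = 1.11×10^8 × 5.175×10^-5 / 0.0790 = 72710 N·m.
ω = 2π·235/60 = 24.61 rad/s, so P_max = T_max·ω = 1.789×10^6 W.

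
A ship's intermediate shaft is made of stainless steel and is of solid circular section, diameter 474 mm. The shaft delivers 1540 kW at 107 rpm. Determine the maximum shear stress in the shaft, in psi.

953 psi

ω = 2π·107/60 = 11.21 rad/s, so T = P/ω = 1540×10³ / 11.21 = 137400 N·m.
J = πd⁴/32 = π(0.474)⁴/32 = 4.956×10^-3 m⁴.
τ_max = T·r/J = 137400 × 0.237 / 4.956×10^-3 = 6.573×10^6 Pa.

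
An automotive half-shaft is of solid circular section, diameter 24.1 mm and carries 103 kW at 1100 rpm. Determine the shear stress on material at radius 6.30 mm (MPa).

ω = 2π·1100/60 = 115.2 rad/s, so T = P/ω = 103×10³ / 115.2 = 894.2 N·m.
J = πd⁴/32 = π(0.0241)⁴/32 = 3.312×10^-8 m⁴.
Shear stress varies linearly with radius: τ = T·r/J = 894.2 × 0.00630 / 3.312×10^-8 = 1.701×10^8 Pa.

170 MPa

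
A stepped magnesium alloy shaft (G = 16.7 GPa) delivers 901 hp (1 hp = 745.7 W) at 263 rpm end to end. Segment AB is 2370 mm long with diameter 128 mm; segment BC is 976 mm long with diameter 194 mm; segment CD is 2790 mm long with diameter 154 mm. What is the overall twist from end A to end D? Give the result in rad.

ω = 2π·263/60 = 27.54 rad/s, so T = P/ω = 901×745.7 / 27.54 = 24400 N·m.
J_AB = π(0.128)⁴/32 = 2.64×10^-5 m⁴; J_BC = π(0.194)⁴/32 = 1.39×10^-4 m⁴; J_CD = π(0.154)⁴/32 = 5.52×10^-5 m⁴.
θ = (T/G)·Σ L_i/J_i = (24400/16.7×10⁹)·(2.37/2.64×10^-5 + 0.976/1.39×10^-4 + 2.79/5.52×10^-5) = 0.2154 rad.

0.215 rad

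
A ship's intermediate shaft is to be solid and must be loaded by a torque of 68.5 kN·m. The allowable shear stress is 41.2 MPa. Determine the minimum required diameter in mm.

For a solid shaft τ_max = 16T/(πd³), so d = (16T/(π τ_allow))^(1/3) = (16·68500/(π·4.12×10^7))^(1/3) = 0.2038 m.

204 mm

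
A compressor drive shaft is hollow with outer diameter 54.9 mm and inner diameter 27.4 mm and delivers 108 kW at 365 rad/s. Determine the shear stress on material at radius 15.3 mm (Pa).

5.41e6 Pa

ω = 365 rad/s, so T = P/ω = 108×10³ / 365.0 = 295.9 N·m.
J = π(d_o⁴ − d_i⁴)/32 = π(0.0549⁴ − 0.0274⁴)/32 = 8.365×10^-7 m⁴.
Shear stress varies linearly with radius: τ = T·r/J = 295.9 × 0.0153 / 8.365×10^-7 = 5.412×10^6 Pa.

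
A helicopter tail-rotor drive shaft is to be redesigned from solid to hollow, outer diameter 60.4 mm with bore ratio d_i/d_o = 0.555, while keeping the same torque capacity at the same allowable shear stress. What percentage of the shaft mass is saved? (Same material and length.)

26.0 %

Equal τ_max and T ⇒ the solid shaft needs d_s³ = d_o³(1−k⁴), so d_s = 60.4·(1−0.555⁴)^(1/3) = 58.43 mm.
Area ratio A_h/A_s = d_o²(1−k²)/d_s² = (1−k²)/(1−k⁴)^(2/3) = 0.7395.
Mass saving = 1 − 0.7395 = 26.0 %.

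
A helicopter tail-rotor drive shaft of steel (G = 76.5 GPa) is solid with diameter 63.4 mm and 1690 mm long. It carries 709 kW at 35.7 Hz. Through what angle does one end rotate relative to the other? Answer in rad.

ω = 2π·35.7 = 224.3 rad/s, so T = P/ω = 709×10³ / 224.3 = 3161 N·m.
J = πd⁴/32 = π(0.0634)⁴/32 = 1.586×10^-6 m⁴.
θ = T·L/(G·J) = 3161 × 1.69 / (76.5×10⁹ × 1.586×10^-6) = 0.04402 rad.

0.0440 rad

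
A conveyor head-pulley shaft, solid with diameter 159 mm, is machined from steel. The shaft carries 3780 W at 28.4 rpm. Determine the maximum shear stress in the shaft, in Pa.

ω = 2π·28.4/60 = 2.974 rad/s, so T = P/ω = 3780 / 2.974 = 1271 N·m.
J = πd⁴/32 = π(0.159)⁴/32 = 6.275×10^-5 m⁴.
τ_max = T·r/J = 1271 × 0.0795 / 6.275×10^-5 = 1.610×10^6 Pa.

1.61e6 Pa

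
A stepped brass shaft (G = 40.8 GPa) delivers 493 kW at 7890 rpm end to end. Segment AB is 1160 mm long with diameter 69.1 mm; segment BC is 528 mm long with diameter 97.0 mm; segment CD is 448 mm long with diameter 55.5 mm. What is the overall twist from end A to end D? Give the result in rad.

ω = 2π·7890/60 = 826.2 rad/s, so T = P/ω = 493×10³ / 826.2 = 596.7 N·m.
J_AB = π(0.0691)⁴/32 = 2.24×10^-6 m⁴; J_BC = π(0.0970)⁴/32 = 8.69×10^-6 m⁴; J_CD = π(0.0555)⁴/32 = 9.31×10^-7 m⁴.
θ = (T/G)·Σ L_i/J_i = (596.7/40.8×10⁹)·(1.16/2.24×10^-6 + 0.528/8.69×10^-6 + 0.448/9.31×10^-7) = 0.01550 rad.

0.0155 rad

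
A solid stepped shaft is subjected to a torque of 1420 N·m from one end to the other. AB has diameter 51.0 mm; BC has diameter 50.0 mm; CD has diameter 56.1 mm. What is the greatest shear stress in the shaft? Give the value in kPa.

57900 kPa

Under the same torque, τ_max = 16T/(πd³) is largest where d is smallest — segment BC (d = 50.0 mm).
τ_max = 16·1420/(π·(0.0500)³) = 5.786×10^7 Pa.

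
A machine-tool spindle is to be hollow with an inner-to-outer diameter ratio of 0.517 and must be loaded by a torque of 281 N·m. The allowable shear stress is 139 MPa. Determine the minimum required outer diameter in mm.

For a hollow shaft with d_i/d_o = 0.517: τ_max = 16T/(π d_o³ (1−k⁴)), so d_o = [16T/(π τ_allow (1−k⁴))]^(1/3) = [16·281.0/(π·1.39×10^8·0.9286)]^(1/3) = 0.02230 m.

22.3 mm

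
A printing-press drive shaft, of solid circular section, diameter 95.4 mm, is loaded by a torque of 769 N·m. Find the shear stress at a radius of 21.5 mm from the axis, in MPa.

J = πd⁴/32 = π(0.0954)⁴/32 = 8.132×10^-6 m⁴.
Shear stress varies linearly with radius: τ = T·r/J = 769.0 × 0.0215 / 8.132×10^-6 = 2.033×10^6 Pa.

2.03 MPa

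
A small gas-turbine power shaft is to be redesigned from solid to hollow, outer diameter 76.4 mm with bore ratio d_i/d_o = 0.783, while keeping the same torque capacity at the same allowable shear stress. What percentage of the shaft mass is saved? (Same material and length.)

Equal τ_max and T ⇒ the solid shaft needs d_s³ = d_o³(1−k⁴), so d_s = 76.4·(1−0.783⁴)^(1/3) = 65.29 mm.
Area ratio A_h/A_s = d_o²(1−k²)/d_s² = (1−k²)/(1−k⁴)^(2/3) = 0.5298.
Mass saving = 1 − 0.5298 = 47.0 %.

47.0 %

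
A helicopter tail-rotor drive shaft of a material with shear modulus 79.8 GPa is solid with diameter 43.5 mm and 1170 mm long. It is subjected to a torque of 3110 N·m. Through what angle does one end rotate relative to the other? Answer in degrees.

7.43°

J = πd⁴/32 = π(0.0435)⁴/32 = 3.515×10^-7 m⁴.
θ = T·L/(G·J) = 3110 × 1.17 / (79.8×10⁹ × 3.515×10^-7) = 0.1297 rad.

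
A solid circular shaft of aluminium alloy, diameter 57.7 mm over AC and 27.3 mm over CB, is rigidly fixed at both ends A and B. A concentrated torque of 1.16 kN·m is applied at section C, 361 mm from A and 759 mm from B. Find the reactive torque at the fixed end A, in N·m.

Compatibility: T_A·a/J_AC = T_B·b/J_CB with T_A + T_B = T₀.
J_AC = 1.09×10^-6 m⁴, J_CB = 5.45×10^-8 m⁴, so T_A = T₀·(J_AC/a)/((J_AC/a)+(J_CB/b)) = 1133 N·m, T_B = 27.00 N·m.

1130 N·m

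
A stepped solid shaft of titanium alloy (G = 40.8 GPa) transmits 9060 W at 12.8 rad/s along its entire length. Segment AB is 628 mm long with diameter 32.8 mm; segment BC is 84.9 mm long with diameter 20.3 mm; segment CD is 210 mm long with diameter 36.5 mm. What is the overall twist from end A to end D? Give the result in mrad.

205 mrad

ω = 12.8 rad/s, so T = P/ω = 9060 / 12.80 = 707.8 N·m.
J_AB = π(0.0328)⁴/32 = 1.14×10^-7 m⁴; J_BC = π(0.0203)⁴/32 = 1.67×10^-8 m⁴; J_CD = π(0.0365)⁴/32 = 1.74×10^-7 m⁴.
θ = (T/G)·Σ L_i/J_i = (707.8/40.8×10⁹)·(0.628/1.14×10^-7 + 0.0849/1.67×10^-8 + 0.210/1.74×10^-7) = 0.2051 rad.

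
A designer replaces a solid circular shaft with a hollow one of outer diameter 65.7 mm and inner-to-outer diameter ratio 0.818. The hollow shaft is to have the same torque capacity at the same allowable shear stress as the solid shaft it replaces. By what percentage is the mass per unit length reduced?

Equal τ_max and T ⇒ the solid shaft needs d_s³ = d_o³(1−k⁴), so d_s = 65.7·(1−0.818⁴)^(1/3) = 53.90 mm.
Area ratio A_h/A_s = d_o²(1−k²)/d_s² = (1−k²)/(1−k⁴)^(2/3) = 0.4915.
Mass saving = 1 − 0.4915 = 50.8 %.

50.8 %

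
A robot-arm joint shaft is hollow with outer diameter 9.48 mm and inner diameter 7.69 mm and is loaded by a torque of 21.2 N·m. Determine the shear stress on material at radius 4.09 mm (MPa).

J = π(d_o⁴ − d_i⁴)/32 = π(0.00948⁴ − 0.00769⁴)/32 = 4.496×10^-10 m⁴.
Shear stress varies linearly with radius: τ = T·r/J = 21.20 × 0.00409 / 4.496×10^-10 = 1.929×10^8 Pa.

193 MPa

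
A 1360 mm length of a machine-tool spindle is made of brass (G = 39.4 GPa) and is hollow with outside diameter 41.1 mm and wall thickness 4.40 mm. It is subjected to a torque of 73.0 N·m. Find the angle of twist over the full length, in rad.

J = π(d_o⁴ − d_i⁴)/32 = π(0.0411⁴ − 0.0323⁴)/32 = 1.733×10^-7 m⁴.
θ = T·L/(G·J) = 73.00 × 1.36 / (39.4×10⁹ × 1.733×10^-7) = 0.01454 rad.

0.0145 rad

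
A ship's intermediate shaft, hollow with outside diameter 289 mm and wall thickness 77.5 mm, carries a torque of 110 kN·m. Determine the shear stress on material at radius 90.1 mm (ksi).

2.20 ksi

J = π(d_o⁴ − d_i⁴)/32 = π(0.289⁴ − 0.134⁴)/32 = 6.532×10^-4 m⁴.
Shear stress varies linearly with radius: τ = T·r/J = 110000 × 0.0901 / 6.532×10^-4 = 1.517×10^7 Pa.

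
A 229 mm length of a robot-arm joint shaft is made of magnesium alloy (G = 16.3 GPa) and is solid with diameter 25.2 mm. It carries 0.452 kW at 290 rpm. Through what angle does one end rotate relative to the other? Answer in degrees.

0.303°

ω = 2π·290/60 = 30.37 rad/s, so T = P/ω = 0.452×10³ / 30.37 = 14.88 N·m.
J = πd⁴/32 = π(0.0252)⁴/32 = 3.959×10^-8 m⁴.
θ = T·L/(G·J) = 14.88 × 0.229 / (16.3×10⁹ × 3.959×10^-8) = 5.282×10^-3 rad.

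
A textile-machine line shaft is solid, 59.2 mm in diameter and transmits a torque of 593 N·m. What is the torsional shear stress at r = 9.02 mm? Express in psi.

J = πd⁴/32 = π(0.0592)⁴/32 = 1.206×10^-6 m⁴.
Shear stress varies linearly with radius: τ = T·r/J = 593.0 × 0.00902 / 1.206×10^-6 = 4.436×10^6 Pa.

643 psi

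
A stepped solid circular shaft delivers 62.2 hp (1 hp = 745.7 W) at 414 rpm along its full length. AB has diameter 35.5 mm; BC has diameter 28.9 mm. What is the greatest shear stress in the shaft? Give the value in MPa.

ω = 2π·414/60 = 43.35 rad/s, so T = P/ω = 62.2×745.7 / 43.35 = 1070 N·m.
Under the same torque, τ_max = 16T/(πd³) is largest where d is smallest — segment BC (d = 28.9 mm).
τ_max = 16·1070/(π·(0.0289)³) = 2.257×10^8 Pa.

226 MPa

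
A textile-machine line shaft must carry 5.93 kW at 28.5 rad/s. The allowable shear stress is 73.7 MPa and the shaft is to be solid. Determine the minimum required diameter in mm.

24.3 mm

ω = 28.5 rad/s, so T = P/ω = 5.93×10³ / 28.50 = 208.1 N·m.
For a solid shaft τ_max = 16T/(πd³), so d = (16T/(π τ_allow))^(1/3) = (16·208.1/(π·7.37×10^7))^(1/3) = 0.02432 m.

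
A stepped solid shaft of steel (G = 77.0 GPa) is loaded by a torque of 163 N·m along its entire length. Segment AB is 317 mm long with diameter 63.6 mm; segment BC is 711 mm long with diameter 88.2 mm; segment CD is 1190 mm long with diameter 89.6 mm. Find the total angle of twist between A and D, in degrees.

0.0613°

J_AB = π(0.0636)⁴/32 = 1.61×10^-6 m⁴; J_BC = π(0.0882)⁴/32 = 5.94×10^-6 m⁴; J_CD = π(0.0896)⁴/32 = 6.33×10^-6 m⁴.
θ = (T/G)·Σ L_i/J_i = (163.0/77.0×10⁹)·(0.317/1.61×10^-6 + 0.711/5.94×10^-6 + 1.19/6.33×10^-6) = 1.069×10^-3 rad.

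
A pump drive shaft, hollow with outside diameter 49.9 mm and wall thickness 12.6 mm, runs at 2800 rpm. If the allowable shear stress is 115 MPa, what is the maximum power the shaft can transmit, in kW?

773 kW

J = π(d_o⁴ − d_i⁴)/32 = π(0.0499⁴ − 0.0247⁴)/32 = 5.722×10^-7 m⁴.
T_max = τ_allow·J/r = 1.15×10^8 × 5.722×10^-7 / 0.0249 = 2637 N·m.
ω = 2π·2800/60 = 293.2 rad/s, so P_max = T_max·ω = 7.733×10^5 W.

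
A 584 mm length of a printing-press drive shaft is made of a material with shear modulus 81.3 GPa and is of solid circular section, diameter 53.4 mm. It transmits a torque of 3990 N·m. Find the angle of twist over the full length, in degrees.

J = πd⁴/32 = π(0.0534)⁴/32 = 7.983×10^-7 m⁴.
θ = T·L/(G·J) = 3990 × 0.584 / (81.3×10⁹ × 7.983×10^-7) = 0.03590 rad.

2.06°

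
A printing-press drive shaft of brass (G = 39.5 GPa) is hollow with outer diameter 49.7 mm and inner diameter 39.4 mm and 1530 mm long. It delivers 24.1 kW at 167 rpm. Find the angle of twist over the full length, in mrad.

ω = 2π·167/60 = 17.49 rad/s, so T = P/ω = 24.1×10³ / 17.49 = 1378 N·m.
J = π(d_o⁴ − d_i⁴)/32 = π(0.0497⁴ − 0.0394⁴)/32 = 3.624×10^-7 m⁴.
θ = T·L/(G·J) = 1378 × 1.53 / (39.5×10⁹ × 3.624×10^-7) = 0.1473 rad.

147 mrad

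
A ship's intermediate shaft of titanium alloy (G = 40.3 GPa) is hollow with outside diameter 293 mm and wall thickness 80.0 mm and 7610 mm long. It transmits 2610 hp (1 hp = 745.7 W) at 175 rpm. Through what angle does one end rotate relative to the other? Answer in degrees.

ω = 2π·175/60 = 18.33 rad/s, so T = P/ω = 2610×745.7 / 18.33 = 106200 N·m.
J = π(d_o⁴ − d_i⁴)/32 = π(0.293⁴ − 0.133⁴)/32 = 6.928×10^-4 m⁴.
θ = T·L/(G·J) = 106200 × 7.61 / (40.3×10⁹ × 6.928×10^-4) = 0.02895 rad.

1.66°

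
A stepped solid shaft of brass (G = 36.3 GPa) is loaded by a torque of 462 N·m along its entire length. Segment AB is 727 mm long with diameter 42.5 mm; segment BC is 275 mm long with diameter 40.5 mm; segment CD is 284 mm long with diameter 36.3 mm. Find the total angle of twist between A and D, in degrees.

3.63°

J_AB = π(0.0425)⁴/32 = 3.20×10^-7 m⁴; J_BC = π(0.0405)⁴/32 = 2.64×10^-7 m⁴; J_CD = π(0.0363)⁴/32 = 1.70×10^-7 m⁴.
θ = (T/G)·Σ L_i/J_i = (462.0/36.3×10⁹)·(0.727/3.20×10^-7 + 0.275/2.64×10^-7 + 0.284/1.70×10^-7) = 0.06334 rad.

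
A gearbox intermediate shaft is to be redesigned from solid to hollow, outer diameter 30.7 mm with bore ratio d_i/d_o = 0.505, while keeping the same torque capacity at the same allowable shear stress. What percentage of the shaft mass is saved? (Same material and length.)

22.1 %

Equal τ_max and T ⇒ the solid shaft needs d_s³ = d_o³(1−k⁴), so d_s = 30.7·(1−0.505⁴)^(1/3) = 30.02 mm.
Area ratio A_h/A_s = d_o²(1−k²)/d_s² = (1−k²)/(1−k⁴)^(2/3) = 0.7791.
Mass saving = 1 − 0.7791 = 22.1 %.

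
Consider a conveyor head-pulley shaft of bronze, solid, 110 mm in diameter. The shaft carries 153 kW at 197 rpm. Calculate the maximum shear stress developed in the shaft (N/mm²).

ω = 2π·197/60 = 20.63 rad/s, so T = P/ω = 153×10³ / 20.63 = 7416 N·m.
J = πd⁴/32 = π(0.110)⁴/32 = 1.437×10^-5 m⁴.
τ_max = T·r/J = 7416 × 0.0550 / 1.437×10^-5 = 2.838×10^7 Pa.

28.4 N/mm²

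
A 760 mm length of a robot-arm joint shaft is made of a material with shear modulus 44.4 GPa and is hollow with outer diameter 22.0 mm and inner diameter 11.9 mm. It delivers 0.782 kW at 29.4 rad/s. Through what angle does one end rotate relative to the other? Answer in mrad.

21.7 mrad

ω = 29.4 rad/s, so T = P/ω = 0.782×10³ / 29.40 = 26.60 N·m.
J = π(d_o⁴ − d_i⁴)/32 = π(0.0220⁴ − 0.0119⁴)/32 = 2.103×10^-8 m⁴.
θ = T·L/(G·J) = 26.60 × 0.760 / (44.4×10⁹ × 2.103×10^-8) = 0.02165 rad.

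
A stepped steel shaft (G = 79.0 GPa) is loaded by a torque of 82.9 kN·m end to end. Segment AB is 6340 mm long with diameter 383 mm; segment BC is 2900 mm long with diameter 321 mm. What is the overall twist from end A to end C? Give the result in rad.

J_AB = π(0.383)⁴/32 = 2.11×10^-3 m⁴; J_BC = π(0.321)⁴/32 = 1.04×10^-3 m⁴.
θ = (T/G)·Σ L_i/J_i = (82900/79.0×10⁹)·(6.34/2.11×10^-3 + 2.90/1.04×10^-3) = 6.069×10^-3 rad.

0.00607 rad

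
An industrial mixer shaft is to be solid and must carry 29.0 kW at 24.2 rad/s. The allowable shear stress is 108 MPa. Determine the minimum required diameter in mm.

38.4 mm

ω = 24.2 rad/s, so T = P/ω = 29.0×10³ / 24.20 = 1198 N·m.
For a solid shaft τ_max = 16T/(πd³), so d = (16T/(π τ_allow))^(1/3) = (16·1198/(π·1.08×10^8))^(1/3) = 0.03837 m.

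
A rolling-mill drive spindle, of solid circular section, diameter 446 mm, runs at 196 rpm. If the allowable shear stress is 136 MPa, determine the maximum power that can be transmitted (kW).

J = πd⁴/32 = π(0.446)⁴/32 = 3.885×10^-3 m⁴.
T_max = τ_allow·J/r = 1.36×10^8 × 3.885×10^-3 / 0.223 = 2.369e6 N·m.
ω = 2π·196/60 = 20.53 rad/s, so P_max = T_max·ω = 4.862×10^7 W.

48600 kW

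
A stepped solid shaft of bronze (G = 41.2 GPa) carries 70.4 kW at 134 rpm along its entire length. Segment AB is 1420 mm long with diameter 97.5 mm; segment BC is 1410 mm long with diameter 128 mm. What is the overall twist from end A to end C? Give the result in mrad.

ω = 2π·134/60 = 14.03 rad/s, so T = P/ω = 70.4×10³ / 14.03 = 5017 N·m.
J_AB = π(0.0975)⁴/32 = 8.87×10^-6 m⁴; J_BC = π(0.128)⁴/32 = 2.64×10^-5 m⁴.
θ = (T/G)·Σ L_i/J_i = (5017/41.2×10⁹)·(1.42/8.87×10^-6 + 1.41/2.64×10^-5) = 0.02601 rad.

26.0 mrad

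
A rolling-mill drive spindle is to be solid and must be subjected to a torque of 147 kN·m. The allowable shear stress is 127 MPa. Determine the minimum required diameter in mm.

For a solid shaft τ_max = 16T/(πd³), so d = (16T/(π τ_allow))^(1/3) = (16·147000/(π·1.27×10^8))^(1/3) = 0.1806 m.

181 mm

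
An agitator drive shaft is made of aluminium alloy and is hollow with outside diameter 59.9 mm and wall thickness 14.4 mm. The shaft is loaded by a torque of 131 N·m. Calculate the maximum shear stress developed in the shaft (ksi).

0.486 ksi

J = π(d_o⁴ − d_i⁴)/32 = π(0.0599⁴ − 0.0311⁴)/32 = 1.172×10^-6 m⁴.
τ_max = T·r/J = 131.0 × 0.0300 / 1.172×10^-6 = 3.348×10^6 Pa.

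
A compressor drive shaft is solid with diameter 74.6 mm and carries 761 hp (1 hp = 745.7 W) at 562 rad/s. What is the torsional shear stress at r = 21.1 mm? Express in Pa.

ω = 562 rad/s, so T = P/ω = 761×745.7 / 562.0 = 1010 N·m.
J = πd⁴/32 = π(0.0746)⁴/32 = 3.041×10^-6 m⁴.
Shear stress varies linearly with radius: τ = T·r/J = 1010 × 0.0211 / 3.041×10^-6 = 7.007×10^6 Pa.

7.01e6 Pa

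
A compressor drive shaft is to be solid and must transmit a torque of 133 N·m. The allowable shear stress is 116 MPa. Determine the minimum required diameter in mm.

18.0 mm

For a solid shaft τ_max = 16T/(πd³), so d = (16T/(π τ_allow))^(1/3) = (16·133.0/(π·1.16×10^8))^(1/3) = 0.01801 m.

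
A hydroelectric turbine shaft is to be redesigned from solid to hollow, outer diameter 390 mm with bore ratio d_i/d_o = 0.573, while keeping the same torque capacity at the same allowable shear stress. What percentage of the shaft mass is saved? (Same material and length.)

Equal τ_max and T ⇒ the solid shaft needs d_s³ = d_o³(1−k⁴), so d_s = 390·(1−0.573⁴)^(1/3) = 375.4 mm.
Area ratio A_h/A_s = d_o²(1−k²)/d_s² = (1−k²)/(1−k⁴)^(2/3) = 0.7247.
Mass saving = 1 − 0.7247 = 27.5 %.

27.5 %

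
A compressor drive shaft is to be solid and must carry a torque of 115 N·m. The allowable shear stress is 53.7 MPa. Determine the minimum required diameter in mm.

For a solid shaft τ_max = 16T/(πd³), so d = (16T/(π τ_allow))^(1/3) = (16·115.0/(π·5.37×10^7))^(1/3) = 0.02218 m.

22.2 mm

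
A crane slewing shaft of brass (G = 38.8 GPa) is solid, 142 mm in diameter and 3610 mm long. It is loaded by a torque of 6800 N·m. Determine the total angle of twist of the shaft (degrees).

J = πd⁴/32 = π(0.142)⁴/32 = 3.992×10^-5 m⁴.
θ = T·L/(G·J) = 6800 × 3.61 / (38.8×10⁹ × 3.992×10^-5) = 0.01585 rad.

0.908°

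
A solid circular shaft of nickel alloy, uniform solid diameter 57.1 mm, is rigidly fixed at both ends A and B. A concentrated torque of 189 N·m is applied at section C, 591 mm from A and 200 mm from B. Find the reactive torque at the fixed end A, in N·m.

With uniform GJ and both ends fixed, compatibility θ_AC = θ_CB gives T_A·a = T_B·b, together with T_A + T_B = T₀.
T_A = T₀·b/(a+b) = 189.0·200/791.0 = 47.79 N·m; T_B = 141.2 N·m.

47.8 N·m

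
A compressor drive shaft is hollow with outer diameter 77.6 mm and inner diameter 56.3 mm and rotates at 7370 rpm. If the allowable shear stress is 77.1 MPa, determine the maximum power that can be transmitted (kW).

3950 kW

J = π(d_o⁴ − d_i⁴)/32 = π(0.0776⁴ − 0.0563⁴)/32 = 2.574×10^-6 m⁴.
T_max = τ_allow·J/r = 7.71×10^7 × 2.574×10^-6 / 0.0388 = 5114 N·m.
ω = 2π·7370/60 = 771.8 rad/s, so P_max = T_max·ω = 3.947×10^6 W.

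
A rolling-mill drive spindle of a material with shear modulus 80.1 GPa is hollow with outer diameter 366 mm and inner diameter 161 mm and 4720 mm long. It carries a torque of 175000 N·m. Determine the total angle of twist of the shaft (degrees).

J = π(d_o⁴ − d_i⁴)/32 = π(0.366⁴ − 0.161⁴)/32 = 1.696×10^-3 m⁴.
θ = T·L/(G·J) = 175000 × 4.72 / (80.1×10⁹ × 1.696×10^-3) = 6.081×10^-3 rad.

0.348°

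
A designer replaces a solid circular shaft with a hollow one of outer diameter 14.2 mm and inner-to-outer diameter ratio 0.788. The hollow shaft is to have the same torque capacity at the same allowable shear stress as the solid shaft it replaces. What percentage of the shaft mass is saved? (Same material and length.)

Equal τ_max and T ⇒ the solid shaft needs d_s³ = d_o³(1−k⁴), so d_s = 14.2·(1−0.788⁴)^(1/3) = 12.07 mm.
Area ratio A_h/A_s = d_o²(1−k²)/d_s² = (1−k²)/(1−k⁴)^(2/3) = 0.5245.
Mass saving = 1 − 0.5245 = 47.6 %.

47.6 %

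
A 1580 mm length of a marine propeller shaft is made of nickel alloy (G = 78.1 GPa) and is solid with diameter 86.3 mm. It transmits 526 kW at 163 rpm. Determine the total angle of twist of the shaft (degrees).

6.56°

ω = 2π·163/60 = 17.07 rad/s, so T = P/ω = 526×10³ / 17.07 = 30820 N·m.
J = πd⁴/32 = π(0.0863)⁴/32 = 5.446×10^-6 m⁴.
θ = T·L/(G·J) = 30820 × 1.58 / (78.1×10⁹ × 5.446×10^-6) = 0.1145 rad.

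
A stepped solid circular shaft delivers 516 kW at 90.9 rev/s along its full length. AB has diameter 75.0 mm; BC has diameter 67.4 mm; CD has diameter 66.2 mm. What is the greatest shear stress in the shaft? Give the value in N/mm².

15.9 N/mm²

ω = 2π·90.9 = 571.1 rad/s, so T = P/ω = 516×10³ / 571.1 = 903.5 N·m.
Under the same torque, τ_max = 16T/(πd³) is largest where d is smallest — segment CD (d = 66.2 mm).
τ_max = 16·903.5/(π·(0.0662)³) = 1.586×10^7 Pa.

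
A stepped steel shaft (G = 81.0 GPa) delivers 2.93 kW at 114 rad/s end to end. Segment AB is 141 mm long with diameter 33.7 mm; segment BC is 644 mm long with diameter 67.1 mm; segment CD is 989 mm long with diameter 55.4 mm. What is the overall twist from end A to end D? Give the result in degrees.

0.0456°

ω = 114 rad/s, so T = P/ω = 2.93×10³ / 114.0 = 25.70 N·m.
J_AB = π(0.0337)⁴/32 = 1.27×10^-7 m⁴; J_BC = π(0.0671)⁴/32 = 1.99×10^-6 m⁴; J_CD = π(0.0554)⁴/32 = 9.25×10^-7 m⁴.
θ = (T/G)·Σ L_i/J_i = (25.70/81.0×10⁹)·(0.141/1.27×10^-7 + 0.644/1.99×10^-6 + 0.989/9.25×10^-7) = 7.953×10^-4 rad.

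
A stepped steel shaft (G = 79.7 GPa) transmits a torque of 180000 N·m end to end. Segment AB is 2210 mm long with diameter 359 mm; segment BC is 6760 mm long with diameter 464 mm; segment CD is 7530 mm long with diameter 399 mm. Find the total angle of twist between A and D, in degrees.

J_AB = π(0.359)⁴/32 = 1.63×10^-3 m⁴; J_BC = π(0.464)⁴/32 = 4.55×10^-3 m⁴; J_CD = π(0.399)⁴/32 = 2.49×10^-3 m⁴.
θ = (T/G)·Σ L_i/J_i = (180000/79.7×10⁹)·(2.21/1.63×10^-3 + 6.76/4.55×10^-3 + 7.53/2.49×10^-3) = 0.01325 rad.

0.759°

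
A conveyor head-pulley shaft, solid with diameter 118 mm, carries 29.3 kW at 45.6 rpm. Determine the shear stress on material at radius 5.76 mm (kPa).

1860 kPa

ω = 2π·45.6/60 = 4.775 rad/s, so T = P/ω = 29.3×10³ / 4.775 = 6136 N·m.
J = πd⁴/32 = π(0.118)⁴/32 = 1.903×10^-5 m⁴.
Shear stress varies linearly with radius: τ = T·r/J = 6136 × 0.00576 / 1.903×10^-5 = 1.857×10^6 Pa.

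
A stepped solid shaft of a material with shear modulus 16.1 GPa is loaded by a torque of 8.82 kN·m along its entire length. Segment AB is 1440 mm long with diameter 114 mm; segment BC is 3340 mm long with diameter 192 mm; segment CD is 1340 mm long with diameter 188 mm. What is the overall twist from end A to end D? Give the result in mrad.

J_AB = π(0.114)⁴/32 = 1.66×10^-5 m⁴; J_BC = π(0.192)⁴/32 = 1.33×10^-4 m⁴; J_CD = π(0.188)⁴/32 = 1.23×10^-4 m⁴.
θ = (T/G)·Σ L_i/J_i = (8820/16.1×10⁹)·(1.44/1.66×10^-5 + 3.34/1.33×10^-4 + 1.34/1.23×10^-4) = 0.06728 rad.

67.3 mrad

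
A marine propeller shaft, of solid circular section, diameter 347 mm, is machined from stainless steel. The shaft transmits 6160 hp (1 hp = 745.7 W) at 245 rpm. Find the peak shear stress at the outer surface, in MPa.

21.8 MPa

ω = 2π·245/60 = 25.66 rad/s, so T = P/ω = 6160×745.7 / 25.66 = 179000 N·m.
J = πd⁴/32 = π(0.347)⁴/32 = 1.423×10^-3 m⁴.
τ_max = T·r/J = 179000 × 0.173 / 1.423×10^-3 = 2.182×10^7 Pa.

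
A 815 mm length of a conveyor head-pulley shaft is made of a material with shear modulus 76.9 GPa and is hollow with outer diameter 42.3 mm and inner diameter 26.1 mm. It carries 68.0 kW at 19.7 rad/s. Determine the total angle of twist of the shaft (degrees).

7.80°

ω = 19.7 rad/s, so T = P/ω = 68.0×10³ / 19.70 = 3452 N·m.
J = π(d_o⁴ − d_i⁴)/32 = π(0.0423⁴ − 0.0261⁴)/32 = 2.688×10^-7 m⁴.
θ = T·L/(G·J) = 3452 × 0.815 / (76.9×10⁹ × 2.688×10^-7) = 0.1361 rad.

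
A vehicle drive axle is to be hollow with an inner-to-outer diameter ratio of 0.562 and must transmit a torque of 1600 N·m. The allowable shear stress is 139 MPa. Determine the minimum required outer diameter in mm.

For a hollow shaft with d_i/d_o = 0.562: τ_max = 16T/(π d_o³ (1−k⁴)), so d_o = [16T/(π τ_allow (1−k⁴))]^(1/3) = [16·1600/(π·1.39×10^8·0.9002)]^(1/3) = 0.04023 m.

40.2 mm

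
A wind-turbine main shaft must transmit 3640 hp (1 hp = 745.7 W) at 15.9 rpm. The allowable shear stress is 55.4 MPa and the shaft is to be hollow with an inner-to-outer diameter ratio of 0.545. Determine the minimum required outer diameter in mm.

548 mm

ω = 2π·15.9/60 = 1.665 rad/s, so T = P/ω = 3640×745.7 / 1.665 = 1.630e6 N·m.
For a hollow shaft with d_i/d_o = 0.545: τ_max = 16T/(π d_o³ (1−k⁴)), so d_o = [16T/(π τ_allow (1−k⁴))]^(1/3) = [16·1.630e6/(π·5.54×10^7·0.9118)]^(1/3) = 0.5478 m.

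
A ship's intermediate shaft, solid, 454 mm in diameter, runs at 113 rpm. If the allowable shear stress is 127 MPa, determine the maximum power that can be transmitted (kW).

J = πd⁴/32 = π(0.454)⁴/32 = 4.171×10^-3 m⁴.
T_max = τ_allow·J/r = 1.27×10^8 × 4.171×10^-3 / 0.227 = 2.333e6 N·m.
ω = 2π·113/60 = 11.83 rad/s, so P_max = T_max·ω = 2.761×10^7 W.

27600 kW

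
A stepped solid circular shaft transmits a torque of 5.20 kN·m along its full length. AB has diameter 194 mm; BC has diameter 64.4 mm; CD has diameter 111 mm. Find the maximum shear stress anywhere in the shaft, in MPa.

99.2 MPa

Under the same torque, τ_max = 16T/(πd³) is largest where d is smallest — segment BC (d = 64.4 mm).
τ_max = 16·5200/(π·(0.0644)³) = 9.916×10^7 Pa.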